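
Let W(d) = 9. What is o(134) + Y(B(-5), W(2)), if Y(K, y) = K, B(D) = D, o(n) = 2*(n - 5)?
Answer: 253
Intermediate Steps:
o(n) = -10 + 2*n (o(n) = 2*(-5 + n) = -10 + 2*n)
o(134) + Y(B(-5), W(2)) = (-10 + 2*134) - 5 = (-10 + 268) - 5 = 258 - 5 = 253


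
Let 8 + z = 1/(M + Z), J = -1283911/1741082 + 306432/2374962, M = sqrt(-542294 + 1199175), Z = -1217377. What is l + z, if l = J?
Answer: -231373319429912648106661/26877634016133648460944 - sqrt(656881)/1482006103248 ≈ -8.6084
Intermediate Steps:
M = sqrt(656881) ≈ 810.48
J = -22067689447/36271961306 (J = -1283911*1/1741082 + 306432*(1/2374962) = -1283911/1741082 + 2688/20833 = -22067689447/36271961306 ≈ -0.60840)
l = -22067689447/36271961306 ≈ -0.60840
z = -8 + 1/(-1217377 + sqrt(656881)) (z = -8 + 1/(sqrt(656881) - 1217377) = -8 + 1/(-1217377 + sqrt(656881)) ≈ -8.0000)
l + z = -22067689447/36271961306 + (-11856050043361/1482006103248 - sqrt(656881)/1482006103248) = -231373319429912648106661/26877634016133648460944 - sqrt(656881)/1482006103248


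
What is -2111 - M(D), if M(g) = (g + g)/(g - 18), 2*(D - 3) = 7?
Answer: -48527/23 ≈ -2109.9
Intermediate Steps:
D = 13/2 (D = 3 + (1/2)*7 = 3 + 7/2 = 13/2 ≈ 6.5000)
M(g) = 2*g/(-18 + g) (M(g) = (2*g)/(-18 + g) = 2*g/(-18 + g))
-2111 - M(D) = -2111 - 2*13/(2*(-18 + 13/2)) = -2111 - 2*13/(2*(-23/2)) = -2111 - 2*13*(-2)/(2*23) = -2111 - 1*(-26/23) = -2111 + 26/23 = -48527/23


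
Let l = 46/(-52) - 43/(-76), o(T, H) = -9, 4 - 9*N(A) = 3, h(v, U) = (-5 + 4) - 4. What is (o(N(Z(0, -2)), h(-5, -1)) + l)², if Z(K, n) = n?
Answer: 84768849/976144 ≈ 86.841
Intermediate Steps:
h(v, U) = -5 (h(v, U) = -1 - 4 = -5)
N(A) = ⅑ (N(A) = 4/9 - ⅑*3 = 4/9 - ⅓ = ⅑)
l = -315/988 (l = 46*(-1/52) - 43*(-1/76) = -23/26 + 43/76 = -315/988 ≈ -0.31883)
(o(N(Z(0, -2)), h(-5, -1)) + l)² = (-9 - 315/988)² = (-9207/988)² = 84768849/976144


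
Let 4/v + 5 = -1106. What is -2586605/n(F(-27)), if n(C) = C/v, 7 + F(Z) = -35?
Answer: -739030/3333 ≈ -221.73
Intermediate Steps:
v = -4/1111 (v = 4/(-5 - 1106) = 4/(-1111) = 4*(-1/1111) = -4/1111 ≈ -0.0036004)
F(Z) = -42 (F(Z) = -7 - 35 = -42)
n(C) = -1111*C/4 (n(C) = C/(-4/1111) = C*(-1111/4) = -1111*C/4)
-2586605/n(F(-27)) = -2586605/((-1111/4*(-42))) = -2586605/23331/2 = -2586605*2/23331 = -739030/3333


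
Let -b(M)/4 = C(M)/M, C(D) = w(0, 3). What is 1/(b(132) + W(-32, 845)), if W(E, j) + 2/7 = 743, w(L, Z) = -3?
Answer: 77/57196 ≈ 0.0013462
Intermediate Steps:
W(E, j) = 5199/7 (W(E, j) = -2/7 + 743 = 5199/7)
C(D) = -3
b(M) = 12/M (b(M) = -(-12)/M = 12/M)
1/(b(132) + W(-32, 845)) = 1/(12/132 + 5199/7) = 1/(12*(1/132) + 5199/7) = 1/(1/11 + 5199/7) = 1/(57196/77) = 77/57196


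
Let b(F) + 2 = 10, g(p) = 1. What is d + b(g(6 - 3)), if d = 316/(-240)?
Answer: 401/60 ≈ 6.6833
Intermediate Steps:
b(F) = 8 (b(F) = -2 + 10 = 8)
d = -79/60 (d = 316*(-1/240) = -79/60 ≈ -1.3167)
d + b(g(6 - 3)) = -79/60 + 8 = 401/60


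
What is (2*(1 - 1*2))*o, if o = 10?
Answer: -20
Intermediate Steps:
(2*(1 - 1*2))*o = (2*(1 - 1*2))*10 = (2*(1 - 2))*10 = (2*(-1))*10 = -2*10 = -20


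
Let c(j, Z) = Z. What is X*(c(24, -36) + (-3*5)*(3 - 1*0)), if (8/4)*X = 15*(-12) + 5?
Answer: 14175/2 ≈ 7087.5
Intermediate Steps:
X = -175/2 (X = (15*(-12) + 5)/2 = (-180 + 5)/2 = (1/2)*(-175) = -175/2 ≈ -87.500)
X*(c(24, -36) + (-3*5)*(3 - 1*0)) = -175*(-36 + (-3*5)*(3 - 1*0))/2 = -175*(-36 - 15*(3 + 0))/2 = -175*(-36 - 15*3)/2 = -175*(-36 - 45)/2 = -175/2*(-81) = 14175/2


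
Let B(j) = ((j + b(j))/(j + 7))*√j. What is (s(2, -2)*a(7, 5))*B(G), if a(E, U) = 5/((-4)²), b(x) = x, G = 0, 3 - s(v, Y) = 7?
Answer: 0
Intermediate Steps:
s(v, Y) = -4 (s(v, Y) = 3 - 1*7 = 3 - 7 = -4)
a(E, U) = 5/16
B(j) = 2*j^(3/2)/(7 + j) (B(j) = ((j + j)/(j + 7))*√j = ((2*j)/(7 + j))*√j = (2*j/(7 + j))*√j = 2*j^(3/2)/(7 + j))
(s(2, -2)*a(7, 5))*B(G) = (-4*5/16)*(2*0^(3/2)/(7 + 0)) = -5*0/(2*7) = -5/4*0 = 0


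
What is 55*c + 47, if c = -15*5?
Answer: -4078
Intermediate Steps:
c = -75
55*c + 47 = 55*(-75) + 47 = -4125 + 47 = -4078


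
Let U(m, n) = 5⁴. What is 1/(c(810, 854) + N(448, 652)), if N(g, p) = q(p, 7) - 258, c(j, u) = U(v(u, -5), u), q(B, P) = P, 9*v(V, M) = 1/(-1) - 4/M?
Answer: 1/374 ≈ 0.0026738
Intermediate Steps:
v(V, M) = -⅑ - 4/(9*M) (v(V, M) = (1/(-1) - 4/M)/9 = (1*(-1) - 4/M)/9 = (-1 - 4/M)/9 = -⅑ - 4/(9*M))
U(m, n) = 625
c(j, u) = 625
N(g, p) = -251 (N(g, p) = 7 - 258 = -251)
1/(c(810, 854) + N(448, 652)) = 1/(625 - 251) = 1/374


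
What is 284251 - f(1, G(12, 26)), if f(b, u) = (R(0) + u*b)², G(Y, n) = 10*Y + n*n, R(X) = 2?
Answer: -352553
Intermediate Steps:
G(Y, n) = n² + 10*Y (G(Y, n) = 10*Y + n² = n² + 10*Y)
f(b, u) = (2 + b*u)² (f(b, u) = (2 + u*b)² = (2 + b*u)²)
284251 - f(1, G(12, 26)) = 284251 - (2 + 1*(26² + 10*12))² = 284251 - (2 + 1*(676 + 120))² = 284251 - (2 + 1*796)² = 284251 - (2 + 796)² = 284251 - 1*798² = 284251 - 1*636804 = 284251 - 636804 = -352553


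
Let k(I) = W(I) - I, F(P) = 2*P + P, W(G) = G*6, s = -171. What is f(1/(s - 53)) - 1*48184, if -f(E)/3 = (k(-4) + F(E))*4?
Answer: -2684855/56 ≈ -47944.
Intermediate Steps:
W(G) = 6*G
F(P) = 3*P
k(I) = 5*I (k(I) = 6*I - I = 5*I)
f(E) = 240 - 36*E (f(E) = -3*(5*(-4) + 3*E)*4 = -3*(-20 + 3*E)*4 = -3*(-80 + 12*E) = 240 - 36*E)
f(1/(s - 53)) - 1*48184 = (240 - 36/(-171 - 53)) - 1*48184 = (240 - 36/(-224)) - 48184 = (240 - 36*(-1/224)) - 48184 = (240 + 9/56) - 48184 = 13449/56 - 48184 = -2684855/56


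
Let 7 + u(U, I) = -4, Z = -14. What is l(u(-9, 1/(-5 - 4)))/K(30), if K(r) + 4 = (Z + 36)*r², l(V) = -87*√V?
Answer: -87*I*√11/19796 ≈ -0.014576*I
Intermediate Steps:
u(U, I) = -11 (u(U, I) = -7 - 4 = -11)
K(r) = -4 + 22*r² (K(r) = -4 + (-14 + 36)*r² = -4 + 22*r²)
l(u(-9, 1/(-5 - 4)))/K(30) = (-87*I*√11)/(-4 + 22*30²) = (-87*I*√11)/(-4 + 22*900) = (-87*I*√11)/(-4 + 19800) = -87*I*√11/19796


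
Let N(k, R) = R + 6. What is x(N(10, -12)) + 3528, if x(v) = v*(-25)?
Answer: 3678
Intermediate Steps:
N(k, R) = 6 + R
x(v) = -25*v
x(N(10, -12)) + 3528 = -25*(6 - 12) + 3528 = -25*(-6) + 3528 = 150 + 3528 = 3678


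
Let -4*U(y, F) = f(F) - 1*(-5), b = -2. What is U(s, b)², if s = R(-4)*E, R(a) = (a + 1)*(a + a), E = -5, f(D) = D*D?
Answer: 81/16 ≈ 5.0625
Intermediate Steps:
f(D) = D²
R(a) = 2*a*(1 + a) (R(a) = (1 + a)*(2*a) = 2*a*(1 + a))
s = -120 (s = (2*(-4)*(1 - 4))*(-5) = (2*(-4)*(-3))*(-5) = 24*(-5) = -120)
U(y, F) = -5/4 - F²/4 (U(y, F) = -(F² - 1*(-5))/4 = -(F² + 5)/4 = -(5 + F²)/4 = -5/4 - F²/4)
U(s, b)² = (-5/4 - ¼*(-2)²)² = (-5/4 - ¼*4)² = (-5/4 - 1)² = (-9/4)² = 81/16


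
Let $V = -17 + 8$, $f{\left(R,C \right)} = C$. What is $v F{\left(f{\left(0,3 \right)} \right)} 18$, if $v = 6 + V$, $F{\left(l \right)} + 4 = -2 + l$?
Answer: $162$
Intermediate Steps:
$V = -9$
$F{\left(l \right)} = -6 + l$ ($F{\left(l \right)} = -4 + \left(-2 + l\right) = -6 + l$)
$v = -3$ ($v = 6 - 9 = -3$)
$v F{\left(f{\left(0,3 \right)} \right)} 18 = - 3 \left(-6 + 3\right) 18 = \left(-3\right) \left(-3\right) 18 = 9 \cdot 18 = 162$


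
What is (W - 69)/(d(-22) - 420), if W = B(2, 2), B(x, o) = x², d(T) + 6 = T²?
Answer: -65/58 ≈ -1.1207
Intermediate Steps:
d(T) = -6 + T²
W = 4 (W = 2² = 4)
(W - 69)/(d(-22) - 420) = (4 - 69)/((-6 + (-22)²) - 420) = -65/((-6 + 484) - 420) = -65/(478 - 420) = -65/58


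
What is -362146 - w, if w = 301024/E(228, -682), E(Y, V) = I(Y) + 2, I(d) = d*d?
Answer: -9413411490/25993 ≈ -3.6215e+5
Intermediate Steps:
I(d) = d²
E(Y, V) = 2 + Y² (E(Y, V) = Y² + 2 = 2 + Y²)
w = 150512/25993 (w = 301024/(2 + 228²) = 301024/(2 + 51984) = 301024/51986 = 301024*(1/51986) = 150512/25993 ≈ 5.7905)
-362146 - w = -362146 - 1*150512/25993 = -362146 - 150512/25993 = -9413411490/25993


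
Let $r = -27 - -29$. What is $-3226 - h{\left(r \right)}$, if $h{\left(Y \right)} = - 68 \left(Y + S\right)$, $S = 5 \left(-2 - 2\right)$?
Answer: $-4450$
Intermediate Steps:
$r = 2$ ($r = -27 + 29 = 2$)
$S = -20$ ($S = 5 \left(-4\right) = -20$)
$h{\left(Y \right)} = 1360 - 68 Y$ ($h{\left(Y \right)} = - 68 \left(Y - 20\right) = - 68 \left(-20 + Y\right) = 1360 - 68 Y$)
$-3226 - h{\left(r \right)} = -3226 - \left(1360 - 136\right) = -3226 - 1224 = -4450$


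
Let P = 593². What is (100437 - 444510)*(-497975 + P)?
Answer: 50346825798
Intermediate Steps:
P = 351649
(100437 - 444510)*(-497975 + P) = (100437 - 444510)*(-497975 + 351649) = -344073*(-146326) = 50346825798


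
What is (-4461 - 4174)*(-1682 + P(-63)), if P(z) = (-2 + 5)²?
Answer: 14446355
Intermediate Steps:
P(z) = 9 (P(z) = 3² = 9)
(-4461 - 4174)*(-1682 + P(-63)) = (-4461 - 4174)*(-1682 + 9) = -8635*(-1673) = 14446355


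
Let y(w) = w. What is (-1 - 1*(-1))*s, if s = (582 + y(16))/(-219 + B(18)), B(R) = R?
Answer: 0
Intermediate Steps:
s = -598/201 (s = (582 + 16)/(-219 + 18) = 598/(-201) = 598*(-1/201) = -598/201 ≈ -2.9751)
(-1 - 1*(-1))*s = (-1 - 1*(-1))*(-598/201) = (-1 + 1)*(-598/201) = 0*(-598/201) = 0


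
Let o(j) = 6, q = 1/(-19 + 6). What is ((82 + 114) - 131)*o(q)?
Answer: 390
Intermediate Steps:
q = -1/13 (q = 1/(-13) = -1/13 ≈ -0.076923)
((82 + 114) - 131)*o(q) = ((82 + 114) - 131)*6 = (196 - 131)*6 = 65*6 = 390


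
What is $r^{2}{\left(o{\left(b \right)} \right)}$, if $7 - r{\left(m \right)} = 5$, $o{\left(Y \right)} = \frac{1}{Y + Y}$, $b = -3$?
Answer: $4$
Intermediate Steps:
$o{\left(Y \right)} = \frac{1}{2 Y}$
$r{\left(m \right)} = 2$ ($r{\left(m \right)} = 7 - 5 = 2$)
$r^{2}{\left(o{\left(b \right)} \right)} = 2^{2} = 4$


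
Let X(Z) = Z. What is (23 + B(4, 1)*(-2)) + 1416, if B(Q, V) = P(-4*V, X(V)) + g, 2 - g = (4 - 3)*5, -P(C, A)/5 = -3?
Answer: 1415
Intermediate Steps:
P(C, A) = 15 (P(C, A) = -5*(-3) = 15)
g = -3 (g = 2 - (4 - 3)*5 = 2 - 5 = -3)
B(Q, V) = 12 (B(Q, V) = 15 - 3 = 12)
(23 + B(4, 1)*(-2)) + 1416 = (23 + 12*(-2)) + 1416 = (23 - 24) + 1416 = -1 + 1416 = 1415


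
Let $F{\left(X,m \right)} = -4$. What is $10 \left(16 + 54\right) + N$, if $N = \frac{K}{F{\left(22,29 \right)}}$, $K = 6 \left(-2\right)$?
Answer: $703$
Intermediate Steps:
$K = -12$
$N = 3$ ($N = \frac{1}{-4} \left(-12\right) = \left(- \frac{1}{4}\right) \left(-12\right) = 3$)
$10 \left(16 + 54\right) + N = 10 \left(16 + 54\right) + 3 = 10 \cdot 70 + 3 = 700 + 3 = 703$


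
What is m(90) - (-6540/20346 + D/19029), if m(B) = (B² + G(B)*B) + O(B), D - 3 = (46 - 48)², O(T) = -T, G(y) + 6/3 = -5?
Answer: 476232479693/64527339 ≈ 7380.3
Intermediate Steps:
G(y) = -7 (G(y) = -2 - 5 = -7)
D = 7 (D = 3 + (46 - 48)² = 3 + (-2)² = 3 + 4 = 7)
m(B) = B² - 8*B (m(B) = (B² - 7*B) - B = B² - 8*B)
m(90) - (-6540/20346 + D/19029) = 90*(-8 + 90) - (-6540/20346 + 7/19029) = 90*82 - (-6540*1/20346 + 7*(1/19029)) = 7380 - (-1090/3391 + 7/19029) = 7380 - 1*(-20717873/64527339) = 7380 + 20717873/64527339 = 476232479693/64527339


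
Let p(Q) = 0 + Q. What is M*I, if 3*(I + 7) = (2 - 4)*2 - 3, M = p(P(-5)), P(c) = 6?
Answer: -56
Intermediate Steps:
p(Q) = Q
M = 6
I = -28/3 (I = -7 + ((2 - 4)*2 - 3)/3 = -7 + (-2*2 - 3)/3 = -7 + (-4 - 3)/3 = -7 + (⅓)*(-7) = -7 - 7/3 = -28/3 ≈ -9.3333)
M*I = 6*(-28/3) = -56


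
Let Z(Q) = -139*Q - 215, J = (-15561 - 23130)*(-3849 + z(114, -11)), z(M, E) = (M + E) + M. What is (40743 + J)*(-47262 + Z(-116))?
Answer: -4407180063615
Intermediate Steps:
z(M, E) = E + 2*M (z(M, E) = (E + M) + M = E + 2*M)
J = 140525712 (J = (-15561 - 23130)*(-3849 + (-11 + 2*114)) = -38691*(-3849 + (-11 + 228)) = -38691*(-3849 + 217) = -38691*(-3632) = 140525712)
Z(Q) = -215 - 139*Q
(40743 + J)*(-47262 + Z(-116)) = (40743 + 140525712)*(-47262 + (-215 - 139*(-116))) = 140566455*(-47262 + (-215 + 16124)) = 140566455*(-47262 + 15909) = 140566455*(-31353) = -4407180063615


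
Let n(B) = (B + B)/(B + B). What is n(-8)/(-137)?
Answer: -1/137 ≈ -0.0072993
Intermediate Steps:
n(B) = 1 (n(B) = (2*B)/((2*B)) = (2*B)*(1/(2*B)) = 1)
n(-8)/(-137) = 1/(-137) = 1*(-1/137) = -1/137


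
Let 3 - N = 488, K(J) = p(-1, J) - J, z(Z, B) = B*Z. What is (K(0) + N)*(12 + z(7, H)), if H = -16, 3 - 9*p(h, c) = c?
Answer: 145400/3 ≈ 48467.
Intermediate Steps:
p(h, c) = 1/3 - c/9
K(J) = 1/3 - 10*J/9 (K(J) = (1/3 - J/9) - J = 1/3 - 10*J/9)
N = -485 (N = 3 - 1*488 = 3 - 488 = -485)
(K(0) + N)*(12 + z(7, H)) = ((1/3 - 10/9*0) - 485)*(12 - 16*7) = ((1/3 + 0) - 485)*(12 - 112) = (1/3 - 485)*(-100) = -1454/3*(-100) = 145400/3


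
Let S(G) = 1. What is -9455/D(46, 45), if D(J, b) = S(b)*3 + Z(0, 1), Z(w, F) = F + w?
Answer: -9455/4 ≈ -2363.8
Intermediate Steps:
D(J, b) = 4 (D(J, b) = 1*3 + (1 + 0) = 3 + 1 = 4)
-9455/D(46, 45) = -9455/4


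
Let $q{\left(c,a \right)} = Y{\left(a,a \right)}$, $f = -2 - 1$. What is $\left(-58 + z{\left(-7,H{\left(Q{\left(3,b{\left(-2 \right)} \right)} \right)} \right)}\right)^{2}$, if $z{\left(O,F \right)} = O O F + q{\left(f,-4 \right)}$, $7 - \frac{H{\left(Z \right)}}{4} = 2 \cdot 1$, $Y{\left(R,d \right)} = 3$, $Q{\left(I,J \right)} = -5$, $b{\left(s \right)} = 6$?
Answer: $855625$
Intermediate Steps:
$f = -3$
$H{\left(Z \right)} = 20$ ($H{\left(Z \right)} = 28 - 4 \cdot 2 \cdot 1 = 28 - 8 = 20$)
$q{\left(c,a \right)} = 3$
$z{\left(O,F \right)} = 3 + F O^{2}$ ($z{\left(O,F \right)} = O O F + 3 = O^{2} F + 3 = F O^{2} + 3 = 3 + F O^{2}$)
$\left(-58 + z{\left(-7,H{\left(Q{\left(3,b{\left(-2 \right)} \right)} \right)} \right)}\right)^{2} = \left(-58 + \left(3 + 20 \left(-7\right)^{2}\right)\right)^{2} = \left(-58 + \left(3 + 20 \cdot 49\right)\right)^{2} = \left(-58 + \left(3 + 980\right)\right)^{2} = \left(-58 + 983\right)^{2} = 925^{2} = 855625$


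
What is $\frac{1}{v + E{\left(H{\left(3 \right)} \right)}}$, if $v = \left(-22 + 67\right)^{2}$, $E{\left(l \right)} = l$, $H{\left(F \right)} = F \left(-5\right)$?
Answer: $\frac{1}{2010} \approx 0.00049751$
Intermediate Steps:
$H{\left(F \right)} = - 5 F$
$v = 2025$ ($v = 45^{2} = 2025$)
$\frac{1}{v + E{\left(H{\left(3 \right)} \right)}} = \frac{1}{2025 - 15} = \frac{1}{2010}$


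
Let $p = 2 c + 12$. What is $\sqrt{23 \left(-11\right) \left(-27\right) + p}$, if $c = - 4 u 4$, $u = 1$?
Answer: $7 \sqrt{139} \approx 82.529$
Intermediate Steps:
$c = -16$ ($c = \left(-4\right) 1 \cdot 4 = \left(-4\right) 4 = -16$)
$p = -20$ ($p = 2 \left(-16\right) + 12 = -32 + 12 = -20$)
$\sqrt{23 \left(-11\right) \left(-27\right) + p} = \sqrt{23 \left(-11\right) \left(-27\right) - 20} = \sqrt{\left(-253\right) \left(-27\right) - 20} = \sqrt{6831 - 20} = \sqrt{6811} = 7 \sqrt{139}$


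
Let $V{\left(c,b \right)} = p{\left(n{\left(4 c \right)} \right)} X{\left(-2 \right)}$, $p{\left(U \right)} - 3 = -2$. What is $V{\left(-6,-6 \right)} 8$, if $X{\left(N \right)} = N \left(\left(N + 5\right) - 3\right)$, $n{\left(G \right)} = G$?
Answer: $0$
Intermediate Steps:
$X{\left(N \right)} = N \left(2 + N\right)$ ($X{\left(N \right)} = N \left(\left(5 + N\right) - 3\right) = N \left(2 + N\right)$)
$p{\left(U \right)} = 1$ ($p{\left(U \right)} = 3 - 2 = 1$)
$V{\left(c,b \right)} = 0$ ($V{\left(c,b \right)} = 1 \left(- 2 \left(2 - 2\right)\right) = 1 \left(\left(-2\right) 0\right) = 1 \cdot 0 = 0$)
$V{\left(-6,-6 \right)} 8 = 0 \cdot 8 = 0$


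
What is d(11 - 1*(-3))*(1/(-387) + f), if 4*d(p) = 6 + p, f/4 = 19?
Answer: 147055/387 ≈ 379.99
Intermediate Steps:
f = 76 (f = 4*19 = 76)
d(p) = 3/2 + p/4 (d(p) = (6 + p)/4 = 3/2 + p/4)
d(11 - 1*(-3))*(1/(-387) + f) = (3/2 + (11 - 1*(-3))/4)*(1/(-387) + 76) = (3/2 + (11 + 3)/4)*(-1/387 + 76) = (3/2 + (¼)*14)*(29411/387) = (3/2 + 7/2)*(29411/387) = 5*(29411/387) = 147055/387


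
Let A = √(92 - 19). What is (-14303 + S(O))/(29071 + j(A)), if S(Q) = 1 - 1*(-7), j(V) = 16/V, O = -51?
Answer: -10112201995/20564660579 + 76240*√73/20564660579 ≈ -0.49170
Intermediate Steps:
A = √73 ≈ 8.5440
S(Q) = 8 (S(Q) = 1 + 7 = 8)
(-14303 + S(O))/(29071 + j(A)) = (-14303 + 8)/(29071 + 16/(√73)) = -14295/(29071 + 16*(√73/73)) = -14295/(29071 + 16*√73/73)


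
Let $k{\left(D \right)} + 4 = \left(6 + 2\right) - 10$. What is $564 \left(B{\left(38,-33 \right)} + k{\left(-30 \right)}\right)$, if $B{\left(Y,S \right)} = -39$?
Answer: $-25380$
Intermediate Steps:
$k{\left(D \right)} = -6$ ($k{\left(D \right)} = -4 + \left(\left(6 + 2\right) - 10\right) = -4 + \left(8 - 10\right) = -4 - 2 = -6$)
$564 \left(B{\left(38,-33 \right)} + k{\left(-30 \right)}\right) = 564 \left(-39 - 6\right) = 564 \left(-45\right) = -25380$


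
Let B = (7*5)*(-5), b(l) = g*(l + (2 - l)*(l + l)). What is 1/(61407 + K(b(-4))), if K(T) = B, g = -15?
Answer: 1/61232 ≈ 1.6331e-5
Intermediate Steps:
b(l) = -15*l - 30*l*(2 - l) (b(l) = -15*(l + (2 - l)*(l + l)) = -15*(l + (2 - l)*(2*l)) = -15*(l + 2*l*(2 - l)) = -15*l - 30*l*(2 - l))
B = -175 (B = 35*(-5) = -175)
K(T) = -175
1/(61407 + K(b(-4))) = 1/(61407 - 175) = 1/61232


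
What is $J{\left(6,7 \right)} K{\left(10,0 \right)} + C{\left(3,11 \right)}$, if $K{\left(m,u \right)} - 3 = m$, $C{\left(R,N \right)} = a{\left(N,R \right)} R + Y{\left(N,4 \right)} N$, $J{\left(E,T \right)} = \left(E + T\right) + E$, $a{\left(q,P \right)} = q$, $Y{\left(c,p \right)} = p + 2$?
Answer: $346$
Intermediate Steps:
$Y{\left(c,p \right)} = 2 + p$
$J{\left(E,T \right)} = T + 2 E$
$C{\left(R,N \right)} = 6 N + N R$ ($C{\left(R,N \right)} = N R + \left(2 + 4\right) N = N R + 6 N = 6 N + N R$)
$K{\left(m,u \right)} = 3 + m$
$J{\left(6,7 \right)} K{\left(10,0 \right)} + C{\left(3,11 \right)} = \left(7 + 2 \cdot 6\right) \left(3 + 10\right) + 11 \left(6 + 3\right) = \left(7 + 12\right) 13 + 11 \cdot 9 = 19 \cdot 13 + 99 = 247 + 99 = 346$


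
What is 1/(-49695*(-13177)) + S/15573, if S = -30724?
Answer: -6706342696429/3399227798865 ≈ -1.9729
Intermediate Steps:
1/(-49695*(-13177)) + S/15573 = 1/(-49695*(-13177)) - 30724/15573 = -1/49695*(-1/13177) - 30724*1/15573 = 1/654831015 - 30724/15573 = -6706342696429/3399227798865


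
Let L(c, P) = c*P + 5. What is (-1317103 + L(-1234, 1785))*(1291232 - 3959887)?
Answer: 9393099845140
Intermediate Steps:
L(c, P) = 5 + P*c (L(c, P) = P*c + 5 = 5 + P*c)
(-1317103 + L(-1234, 1785))*(1291232 - 3959887) = (-1317103 + (5 + 1785*(-1234)))*(1291232 - 3959887) = (-1317103 + (5 - 2202690))*(-2668655) = (-1317103 - 2202685)*(-2668655) = -3519788*(-2668655) = 9393099845140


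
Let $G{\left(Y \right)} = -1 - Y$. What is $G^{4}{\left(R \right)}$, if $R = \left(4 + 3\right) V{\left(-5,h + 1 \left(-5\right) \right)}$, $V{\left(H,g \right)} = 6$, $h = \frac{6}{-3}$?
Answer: $3418801$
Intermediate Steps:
$h = -2$ ($h = 6 \left(- \frac{1}{3}\right) = -2$)
$R = 42$ ($R = \left(4 + 3\right) 6 = 7 \cdot 6 = 42$)
$G^{4}{\left(R \right)} = \left(-1 - 42\right)^{4} = \left(-43\right)^{4} = 3418801$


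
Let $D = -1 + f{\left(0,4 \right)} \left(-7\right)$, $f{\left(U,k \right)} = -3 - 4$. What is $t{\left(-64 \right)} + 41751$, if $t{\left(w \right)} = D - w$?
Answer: $41863$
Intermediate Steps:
$f{\left(U,k \right)} = -7$ ($f{\left(U,k \right)} = -3 - 4 = -7$)
$D = 48$ ($D = -1 - -49 = -1 + 49 = 48$)
$t{\left(w \right)} = 48 - w$
$t{\left(-64 \right)} + 41751 = \left(48 - -64\right) + 41751 = \left(48 + 64\right) + 41751 = 112 + 41751 = 41863$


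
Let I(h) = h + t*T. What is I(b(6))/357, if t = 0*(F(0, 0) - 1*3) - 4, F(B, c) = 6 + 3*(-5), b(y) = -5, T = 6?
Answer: -29/357 ≈ -0.081233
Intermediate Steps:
F(B, c) = -9 (F(B, c) = 6 - 15 = -9)
t = -4 (t = 0*(-9 - 1*3) - 4 = 0*(-9 - 3) - 4 = 0*(-12) - 4 = 0 - 4 = -4)
I(h) = -24 + h (I(h) = h - 4*6 = h - 24 = -24 + h)
I(b(6))/357 = (-24 - 5)/357 = -29*1/357 = -29/357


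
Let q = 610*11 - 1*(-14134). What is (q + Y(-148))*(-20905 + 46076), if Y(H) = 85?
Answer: 526803859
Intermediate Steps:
q = 20844 (q = 6710 + 14134 = 20844)
(q + Y(-148))*(-20905 + 46076) = (20844 + 85)*(-20905 + 46076) = 20929*25171 = 526803859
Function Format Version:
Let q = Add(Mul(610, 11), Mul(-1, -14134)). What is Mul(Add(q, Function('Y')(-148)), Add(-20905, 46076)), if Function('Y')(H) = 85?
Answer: 526803859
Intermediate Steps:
q = 20844 (q = Add(6710, 14134) = 20844)
Mul(Add(q, Function('Y')(-148)), Add(-20905, 46076)) = Mul(Add(20844, 85), Add(-20905, 46076)) = Mul(20929, 25171) = 526803859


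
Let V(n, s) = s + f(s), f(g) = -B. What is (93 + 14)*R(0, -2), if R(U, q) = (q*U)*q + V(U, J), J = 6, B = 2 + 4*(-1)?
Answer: 856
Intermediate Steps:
B = -2 (B = 2 - 4 = -2)
f(g) = 2 (f(g) = -1*(-2) = 2)
V(n, s) = 2 + s (V(n, s) = s + 2 = 2 + s)
R(U, q) = 8 + U*q² (R(U, q) = (q*U)*q + (2 + 6) = (U*q)*q + 8 = U*q² + 8 = 8 + U*q²)
(93 + 14)*R(0, -2) = (93 + 14)*(8 + 0*(-2)²) = 107*(8 + 0*4) = 107*(8 + 0) = 107*8 = 856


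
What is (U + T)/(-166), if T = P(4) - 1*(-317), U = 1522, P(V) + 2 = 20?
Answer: -1857/166 ≈ -11.187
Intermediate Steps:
P(V) = 18 (P(V) = -2 + 20 = 18)
T = 335 (T = 18 - 1*(-317) = 18 + 317 = 335)
(U + T)/(-166) = (1522 + 335)/(-166) = -1/166*1857 = -1857/166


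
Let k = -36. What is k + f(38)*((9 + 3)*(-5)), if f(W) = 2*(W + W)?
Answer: -9156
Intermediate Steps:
f(W) = 4*W (f(W) = 2*(2*W) = 4*W)
k + f(38)*((9 + 3)*(-5)) = -36 + (4*38)*((9 + 3)*(-5)) = -36 + 152*(12*(-5)) = -36 + 152*(-60) = -36 - 9120 = -9156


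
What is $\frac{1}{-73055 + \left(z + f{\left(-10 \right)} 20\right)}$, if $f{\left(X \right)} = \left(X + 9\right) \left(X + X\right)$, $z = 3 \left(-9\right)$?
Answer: $- \frac{1}{72682} \approx -1.3759 \cdot 10^{-5}$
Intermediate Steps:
$z = -27$
$f{\left(X \right)} = 2 X \left(9 + X\right)$ ($f{\left(X \right)} = \left(9 + X\right) 2 X = 2 X \left(9 + X\right)$)
$\frac{1}{-73055 + \left(z + f{\left(-10 \right)} 20\right)} = \frac{1}{-73055 - \left(27 - 2 \left(-10\right) \left(9 - 10\right) 20\right)} = \frac{1}{-73055 - \left(27 - 2 \left(-10\right) \left(-1\right) 20\right)} = \frac{1}{-73055 + \left(-27 + 20 \cdot 20\right)} = \frac{1}{-73055 + \left(-27 + 400\right)} = \frac{1}{-73055 + 373} = \frac{1}{-72682} = - \frac{1}{72682}$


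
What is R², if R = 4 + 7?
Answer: 121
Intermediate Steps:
R = 11
R² = 11² = 121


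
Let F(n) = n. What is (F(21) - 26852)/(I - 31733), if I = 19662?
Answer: 26831/12071 ≈ 2.2228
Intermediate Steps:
(F(21) - 26852)/(I - 31733) = (21 - 26852)/(19662 - 31733) = -26831/(-12071) = -26831*(-1/12071) = 26831/12071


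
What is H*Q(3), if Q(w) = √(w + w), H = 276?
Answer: 276*√6 ≈ 676.06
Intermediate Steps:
Q(w) = √2*√w (Q(w) = √(2*w) = √2*√w)
H*Q(3) = 276*(√2*√3) = 276*√6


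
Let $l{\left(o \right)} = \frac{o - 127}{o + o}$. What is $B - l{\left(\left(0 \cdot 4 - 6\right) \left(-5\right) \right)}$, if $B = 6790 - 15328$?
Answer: $- \frac{512183}{60} \approx -8536.4$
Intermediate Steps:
$l{\left(o \right)} = \frac{-127 + o}{2 o}$
$B = -8538$
$B - l{\left(\left(0 \cdot 4 - 6\right) \left(-5\right) \right)} = -8538 - \frac{-127 + \left(0 \cdot 4 - 6\right) \left(-5\right)}{2 \left(0 \cdot 4 - 6\right) \left(-5\right)} = -8538 - \frac{-127 + \left(0 - 6\right) \left(-5\right)}{2 \left(0 - 6\right) \left(-5\right)} = -8538 - \frac{-127 - -30}{2 \left(\left(-6\right) \left(-5\right)\right)} = -8538 - \frac{-127 + 30}{2 \cdot 30} = -8538 - \frac{1}{2} \cdot \frac{1}{30} \left(-97\right) = -8538 - - \frac{97}{60} = -8538 + \frac{97}{60} = - \frac{512183}{60}$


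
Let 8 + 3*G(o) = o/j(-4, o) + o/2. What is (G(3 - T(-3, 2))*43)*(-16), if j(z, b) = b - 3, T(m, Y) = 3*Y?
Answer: 2064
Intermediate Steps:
j(z, b) = -3 + b
G(o) = -8/3 + o/6 + o/(3*(-3 + o)) (G(o) = -8/3 + (o/(-3 + o) + o/2)/3 = -8/3 + (o/2 + o/(-3 + o))/3 = -8/3 + (o/6 + o/(3*(-3 + o))) = -8/3 + o/6 + o/(3*(-3 + o)))
(G(3 - T(-3, 2))*43)*(-16) = (((48 + (3 - 3*2)**2 - 17*(3 - 3*2))/(6*(-3 + (3 - 3*2))))*43)*(-16) = (((48 + (3 - 1*6)**2 - 17*(3 - 1*6))/(6*(-3 + (3 - 1*6))))*43)*(-16) = (((48 + (3 - 6)**2 - 17*(3 - 6))/(6*(-3 + (3 - 6))))*43)*(-16) = (((48 + (-3)**2 - 17*(-3))/(6*(-3 - 3)))*43)*(-16) = (((1/6)*(48 + 9 + 51)/(-6))*43)*(-16) = (((1/6)*(-1/6)*108)*43)*(-16) = -3*43*(-16) = -129*(-16) = 2064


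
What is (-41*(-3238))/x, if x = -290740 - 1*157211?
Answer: -132758/447951 ≈ -0.29637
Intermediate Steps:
x = -447951 (x = -290740 - 157211 = -447951)
(-41*(-3238))/x = -41*(-3238)/(-447951) = 132758*(-1/447951) = -132758/447951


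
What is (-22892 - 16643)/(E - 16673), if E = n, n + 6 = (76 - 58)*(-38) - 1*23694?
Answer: 39535/41057 ≈ 0.96293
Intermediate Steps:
n = -24384 (n = -6 + ((76 - 58)*(-38) - 1*23694) = -6 + (18*(-38) - 23694) = -6 + (-684 - 23694) = -6 - 24378 = -24384)
E = -24384
(-22892 - 16643)/(E - 16673) = (-22892 - 16643)/(-24384 - 16673) = -39535/(-41057) = -39535*(-1/41057) = 39535/41057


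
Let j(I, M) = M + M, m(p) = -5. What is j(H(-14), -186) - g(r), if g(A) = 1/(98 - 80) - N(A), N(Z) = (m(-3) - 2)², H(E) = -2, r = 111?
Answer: -5815/18 ≈ -323.06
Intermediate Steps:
j(I, M) = 2*M
N(Z) = 49 (N(Z) = (-5 - 2)² = (-7)² = 49)
g(A) = -881/18 (g(A) = 1/(98 - 80) - 1*49 = 1/18 - 49 = -881/18)
j(H(-14), -186) - g(r) = 2*(-186) - 1*(-881/18) = -372 + 881/18 = -5815/18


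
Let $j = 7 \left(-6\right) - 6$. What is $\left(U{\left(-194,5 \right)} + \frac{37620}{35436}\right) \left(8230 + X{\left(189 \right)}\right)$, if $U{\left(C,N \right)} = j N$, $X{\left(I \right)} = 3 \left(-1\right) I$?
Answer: $- \frac{5406897855}{2953} \approx -1.831 \cdot 10^{6}$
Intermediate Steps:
$X{\left(I \right)} = - 3 I$
$j = -48$ ($j = -42 - 6 = -48$)
$U{\left(C,N \right)} = - 48 N$
$\left(U{\left(-194,5 \right)} + \frac{37620}{35436}\right) \left(8230 + X{\left(189 \right)}\right) = \left(\left(-48\right) 5 + \frac{37620}{35436}\right) \left(8230 - 567\right) = \left(-240 + 37620 \cdot \frac{1}{35436}\right) \left(8230 - 567\right) = \left(-240 + \frac{3135}{2953}\right) 7663 = \left(- \frac{705585}{2953}\right) 7663 = - \frac{5406897855}{2953}$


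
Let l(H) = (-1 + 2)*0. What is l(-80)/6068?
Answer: 0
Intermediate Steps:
l(H) = 0 (l(H) = 1*0 = 0)
l(-80)/6068 = 0/6068 = 0*(1/6068) = 0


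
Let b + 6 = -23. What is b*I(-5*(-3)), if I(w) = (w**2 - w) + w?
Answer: -6525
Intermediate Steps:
b = -29 (b = -6 - 23 = -29)
I(w) = w**2
b*I(-5*(-3)) = -29*(-5*(-3))**2 = -29*15**2 = -29*225 = -6525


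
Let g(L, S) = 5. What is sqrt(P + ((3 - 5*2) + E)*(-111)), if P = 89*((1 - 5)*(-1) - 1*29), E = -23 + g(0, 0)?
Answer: 5*sqrt(22) ≈ 23.452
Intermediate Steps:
E = -18 (E = -23 + 5 = -18)
P = -2225 (P = 89*(-4*(-1) - 29) = 89*(4 - 29) = 89*(-25) = -2225)
sqrt(P + ((3 - 5*2) + E)*(-111)) = sqrt(-2225 + ((3 - 5*2) - 18)*(-111)) = sqrt(-2225 + ((3 - 10) - 18)*(-111)) = sqrt(-2225 + (-7 - 18)*(-111)) = sqrt(-2225 - 25*(-111)) = sqrt(-2225 + 2775) = sqrt(550) = 5*sqrt(22)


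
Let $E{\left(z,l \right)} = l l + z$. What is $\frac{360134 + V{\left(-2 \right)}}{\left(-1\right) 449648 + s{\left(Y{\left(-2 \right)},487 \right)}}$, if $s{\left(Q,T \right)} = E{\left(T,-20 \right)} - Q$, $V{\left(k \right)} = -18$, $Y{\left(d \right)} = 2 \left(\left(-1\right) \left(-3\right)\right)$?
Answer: $- \frac{360116}{448767} \approx -0.80246$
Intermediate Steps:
$Y{\left(d \right)} = 6$ ($Y{\left(d \right)} = 2 \cdot 3 = 6$)
$E{\left(z,l \right)} = z + l^{2}$ ($E{\left(z,l \right)} = l^{2} + z = z + l^{2}$)
$s{\left(Q,T \right)} = 400 + T - Q$ ($s{\left(Q,T \right)} = \left(T + \left(-20\right)^{2}\right) - Q = \left(T + 400\right) - Q = \left(400 + T\right) - Q = 400 + T - Q$)
$\frac{360134 + V{\left(-2 \right)}}{\left(-1\right) 449648 + s{\left(Y{\left(-2 \right)},487 \right)}} = \frac{360134 - 18}{\left(-1\right) 449648 + \left(400 + 487 - 6\right)} = \frac{360116}{-449648 + \left(400 + 487 - 6\right)} = \frac{360116}{-449648 + 881} = \frac{360116}{-448767} = 360116 \left(- \frac{1}{448767}\right) = - \frac{360116}{448767}$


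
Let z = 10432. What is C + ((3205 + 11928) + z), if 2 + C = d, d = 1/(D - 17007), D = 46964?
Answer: 765790792/29957 ≈ 25563.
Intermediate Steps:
d = 1/29957 (d = 1/(46964 - 17007) = 1/29957 ≈ 3.3381e-5)
C = -59913/29957 (C = -2 + 1/29957 = -59913/29957 ≈ -2.0000)
C + ((3205 + 11928) + z) = -59913/29957 + ((3205 + 11928) + 10432) = -59913/29957 + (15133 + 10432) = -59913/29957 + 25565 = 765790792/29957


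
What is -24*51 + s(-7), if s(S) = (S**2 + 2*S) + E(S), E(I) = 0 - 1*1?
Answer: -1190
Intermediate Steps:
E(I) = -1 (E(I) = 0 - 1 = -1)
s(S) = -1 + S**2 + 2*S (s(S) = (S**2 + 2*S) - 1 = -1 + S**2 + 2*S)
-24*51 + s(-7) = -24*51 + (-1 + (-7)**2 + 2*(-7)) = -1224 + (-1 + 49 - 14) = -1224 + 34 = -1190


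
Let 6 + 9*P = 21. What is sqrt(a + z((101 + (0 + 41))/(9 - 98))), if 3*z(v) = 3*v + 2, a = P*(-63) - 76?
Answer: 5*I*sqrt(518781)/267 ≈ 13.488*I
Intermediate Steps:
P = 5/3 (P = -2/3 + (1/9)*21 = -2/3 + 7/3 = 5/3 ≈ 1.6667)
a = -181 (a = (5/3)*(-63) - 76 = -105 - 76 = -181)
z(v) = 2/3 + v (z(v) = (3*v + 2)/3 = (2 + 3*v)/3 = 2/3 + v)
sqrt(a + z((101 + (0 + 41))/(9 - 98))) = sqrt(-181 + (2/3 + (101 + (0 + 41))/(9 - 98))) = sqrt(-181 + (2/3 + (101 + 41)/(-89))) = sqrt(-181 + (2/3 + 142*(-1/89))) = sqrt(-181 + (2/3 - 142/89)) = sqrt(-181 - 248/267) = sqrt(-48575/267) = 5*I*sqrt(518781)/267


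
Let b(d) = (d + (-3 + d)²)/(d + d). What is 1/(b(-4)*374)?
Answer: -4/8415 ≈ -0.00047534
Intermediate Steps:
b(d) = (d + (-3 + d)²)/(2*d) (b(d) = (d + (-3 + d)²)/((2*d)) = (d + (-3 + d)²)*(1/(2*d)) = (d + (-3 + d)²)/(2*d))
1/(b(-4)*374) = 1/(((½)*(-4 + (-3 - 4)²)/(-4))*374) = 1/(((½)*(-¼)*(-4 + (-7)²))*374) = 1/(((½)*(-¼)*(-4 + 49))*374) = 1/(((½)*(-¼)*45)*374) = 1/(-45/8*374) = 1/(-8415/4) = -4/8415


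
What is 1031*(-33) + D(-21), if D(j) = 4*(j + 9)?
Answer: -34071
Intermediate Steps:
D(j) = 36 + 4*j (D(j) = 4*(9 + j) = 36 + 4*j)
1031*(-33) + D(-21) = 1031*(-33) + (36 + 4*(-21)) = -34023 + (36 - 84) = -34023 - 48 = -34071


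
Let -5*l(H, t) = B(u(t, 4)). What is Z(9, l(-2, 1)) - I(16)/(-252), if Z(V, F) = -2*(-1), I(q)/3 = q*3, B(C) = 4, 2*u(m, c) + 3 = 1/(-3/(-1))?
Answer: 18/7 ≈ 2.5714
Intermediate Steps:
u(m, c) = -4/3 (u(m, c) = -3/2 + 1/(2*((-3/(-1)))) = -3/2 + 1/(2*((-3*(-1)))) = -3/2 + (1/2)/3 = -3/2 + (1/2)*(1/3) = -3/2 + 1/6 = -4/3)
l(H, t) = -4/5 (l(H, t) = -1/5*4 = -4/5)
I(q) = 9*q (I(q) = 3*(q*3) = 3*(3*q) = 9*q)
Z(V, F) = 2
Z(9, l(-2, 1)) - I(16)/(-252) = 2 - 9*16/(-252) = 2 - 144*(-1)/252 = 2 - 1*(-4/7) = 2 + 4/7 = 18/7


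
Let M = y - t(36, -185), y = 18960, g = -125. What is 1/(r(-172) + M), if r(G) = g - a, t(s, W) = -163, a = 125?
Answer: 1/18873 ≈ 5.2986e-5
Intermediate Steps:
r(G) = -250 (r(G) = -125 - 1*125 = -125 - 125 = -250)
M = 19123 (M = 18960 - 1*(-163) = 18960 + 163 = 19123)
1/(r(-172) + M) = 1/(-250 + 19123) = 1/18873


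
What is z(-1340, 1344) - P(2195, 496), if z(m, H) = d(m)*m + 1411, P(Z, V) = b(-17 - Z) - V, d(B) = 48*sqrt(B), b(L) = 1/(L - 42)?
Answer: 4298379/2254 - 128640*I*sqrt(335) ≈ 1907.0 - 2.3545e+6*I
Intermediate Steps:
b(L) = 1/(-42 + L)
P(Z, V) = 1/(-59 - Z) - V (P(Z, V) = 1/(-42 + (-17 - Z)) - V = 1/(-59 - Z) - V)
z(m, H) = 1411 + 48*m**(3/2) (z(m, H) = (48*sqrt(m))*m + 1411 = 48*m**(3/2) + 1411 = 1411 + 48*m**(3/2))
z(-1340, 1344) - P(2195, 496) = (1411 + 48*(-1340)**(3/2)) - (-1 - 1*496*(59 + 2195))/(59 + 2195) = (1411 + 48*(-2680*I*sqrt(335))) - (-1 - 1*496*2254)/2254 = (1411 - 128640*I*sqrt(335)) - (-1 - 1117984)/2254 = (1411 - 128640*I*sqrt(335)) - (-1117985)/2254 = (1411 - 128640*I*sqrt(335)) - 1*(-1117985/2254) = (1411 - 128640*I*sqrt(335)) + 1117985/2254 = 4298379/2254 - 128640*I*sqrt(335)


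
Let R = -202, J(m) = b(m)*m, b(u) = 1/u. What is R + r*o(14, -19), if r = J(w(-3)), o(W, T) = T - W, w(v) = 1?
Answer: -235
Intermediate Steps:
J(m) = 1 (J(m) = m/m = 1)
r = 1
R + r*o(14, -19) = -202 + 1*(-19 - 1*14) = -202 + 1*(-19 - 14) = -202 + 1*(-33) = -202 - 33 = -235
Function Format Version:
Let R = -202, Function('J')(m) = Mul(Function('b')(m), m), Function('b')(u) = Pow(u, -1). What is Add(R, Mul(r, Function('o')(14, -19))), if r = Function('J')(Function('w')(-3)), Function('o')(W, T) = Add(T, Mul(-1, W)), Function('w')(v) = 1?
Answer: -235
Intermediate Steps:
Function('J')(m) = 1 (Function('J')(m) = Mul(Pow(m, -1), m) = 1)
r = 1
Add(R, Mul(r, Function('o')(14, -19))) = Add(-202, Mul(1, Add(-19, Mul(-1, 14)))) = Add(-202, Mul(1, Add(-19, -14))) = Add(-202, Mul(1, -33)) = Add(-202, -33) = -235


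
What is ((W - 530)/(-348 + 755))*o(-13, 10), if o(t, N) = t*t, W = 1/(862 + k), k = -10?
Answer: -76313471/346764 ≈ -220.07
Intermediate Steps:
W = 1/852 (W = 1/(862 - 10) = 1/852 ≈ 0.0011737)
o(t, N) = t**2
((W - 530)/(-348 + 755))*o(-13, 10) = ((1/852 - 530)/(-348 + 755))*(-13)**2 = -451559/852/407*169 = -451559/852*1/407*169 = -451559/346764*169 = -76313471/346764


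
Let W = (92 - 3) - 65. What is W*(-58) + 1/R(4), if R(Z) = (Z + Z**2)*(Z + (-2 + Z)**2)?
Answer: -222719/160 ≈ -1392.0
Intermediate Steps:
W = 24 (W = 89 - 65 = 24)
W*(-58) + 1/R(4) = 24*(-58) + 1/(4*(4 + 4 + 4**3 - 2*4**2)) = -1392 + 1/(4*(4 + 4 + 64 - 2*16)) = -1392 + 1/(4*(4 + 4 + 64 - 32)) = -1392 + 1/(4*40) = -1392 + 1/160 = -222719/160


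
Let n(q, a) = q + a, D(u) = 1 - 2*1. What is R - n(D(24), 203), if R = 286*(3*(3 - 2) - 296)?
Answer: -84000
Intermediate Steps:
D(u) = -1 (D(u) = 1 - 2 = -1)
n(q, a) = a + q
R = -83798 (R = 286*(3*1 - 296) = 286*(3 - 296) = 286*(-293) = -83798)
R - n(D(24), 203) = -83798 - (203 - 1) = -83798 - 1*202 = -83798 - 202 = -84000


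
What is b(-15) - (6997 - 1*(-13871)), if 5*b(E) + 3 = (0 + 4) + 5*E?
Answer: -104414/5 ≈ -20883.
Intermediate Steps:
b(E) = ⅕ + E (b(E) = -⅗ + ((0 + 4) + 5*E)/5 = -⅗ + (4 + 5*E)/5 = -⅗ + (⅘ + E) = ⅕ + E)
b(-15) - (6997 - 1*(-13871)) = (⅕ - 15) - (6997 - 1*(-13871)) = -74/5 - (6997 + 13871) = -74/5 - 1*20868 = -74/5 - 20868 = -104414/5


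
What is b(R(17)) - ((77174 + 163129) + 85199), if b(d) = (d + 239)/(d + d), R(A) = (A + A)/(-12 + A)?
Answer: -22132907/68 ≈ -3.2548e+5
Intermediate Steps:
R(A) = 2*A/(-12 + A) (R(A) = (2*A)/(-12 + A) = 2*A/(-12 + A))
b(d) = (239 + d)/(2*d) (b(d) = (239 + d)/((2*d)) = (239 + d)*(1/(2*d)) = (239 + d)/(2*d))
b(R(17)) - ((77174 + 163129) + 85199) = (239 + 2*17/(-12 + 17))/(2*((2*17/(-12 + 17)))) - ((77174 + 163129) + 85199) = (239 + 2*17/5)/(2*((2*17/5))) - (240303 + 85199) = (239 + 2*17*(1/5))/(2*((2*17*(1/5)))) - 1*325502 = (239 + 34/5)/(2*(34/5)) - 325502 = (1/2)*(5/34)*(1229/5) - 325502 = 1229/68 - 325502 = -22132907/68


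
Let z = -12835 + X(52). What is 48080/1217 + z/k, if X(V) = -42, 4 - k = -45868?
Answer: 2189854451/55826224 ≈ 39.226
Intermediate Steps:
k = 45872 (k = 4 - 1*(-45868) = 4 + 45868 = 45872)
z = -12877 (z = -12835 - 42 = -12877)
48080/1217 + z/k = 48080/1217 - 12877/45872 = 2189854451/55826224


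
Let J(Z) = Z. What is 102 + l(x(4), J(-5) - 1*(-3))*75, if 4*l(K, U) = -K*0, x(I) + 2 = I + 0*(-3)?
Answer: 102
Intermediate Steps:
x(I) = -2 + I (x(I) = -2 + (I + 0*(-3)) = -2 + (I + 0) = -2 + I)
l(K, U) = 0 (l(K, U) = (-K*0)/4 = (1/4)*0 = 0)
102 + l(x(4), J(-5) - 1*(-3))*75 = 102 + 0*75 = 102 + 0 = 102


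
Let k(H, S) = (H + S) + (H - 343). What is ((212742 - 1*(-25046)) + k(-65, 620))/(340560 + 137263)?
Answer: 237935/477823 ≈ 0.49796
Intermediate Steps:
k(H, S) = -343 + S + 2*H (k(H, S) = (H + S) + (-343 + H) = -343 + S + 2*H)
((212742 - 1*(-25046)) + k(-65, 620))/(340560 + 137263) = ((212742 - 1*(-25046)) + (-343 + 620 + 2*(-65)))/(340560 + 137263) = ((212742 + 25046) + (-343 + 620 - 130))/477823 = (237788 + 147)*(1/477823) = 237935*(1/477823) = 237935/477823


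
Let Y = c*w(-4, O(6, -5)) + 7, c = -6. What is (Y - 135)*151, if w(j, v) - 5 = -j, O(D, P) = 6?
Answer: -27482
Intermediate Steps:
w(j, v) = 5 - j
Y = -47 (Y = -6*(5 - 1*(-4)) + 7 = -6*(5 + 4) + 7 = -6*9 + 7 = -54 + 7 = -47)
(Y - 135)*151 = (-47 - 135)*151 = -182*151 = -27482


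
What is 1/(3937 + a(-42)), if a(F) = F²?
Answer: 1/5701 ≈ 0.00017541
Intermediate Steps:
1/(3937 + a(-42)) = 1/(3937 + (-42)²) = 1/(3937 + 1764) = 1/5701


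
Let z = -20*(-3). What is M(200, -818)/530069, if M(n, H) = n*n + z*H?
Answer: -9080/530069 ≈ -0.017130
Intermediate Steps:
z = 60
M(n, H) = n² + 60*H (M(n, H) = n*n + 60*H = n² + 60*H)
M(200, -818)/530069 = (200² + 60*(-818))/530069 = (40000 - 49080)*(1/530069) = -9080*1/530069 = -9080/530069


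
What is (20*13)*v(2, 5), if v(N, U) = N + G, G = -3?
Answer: -260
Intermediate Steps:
v(N, U) = -3 + N (v(N, U) = N - 3 = -3 + N)
(20*13)*v(2, 5) = (20*13)*(-3 + 2) = 260*(-1) = -260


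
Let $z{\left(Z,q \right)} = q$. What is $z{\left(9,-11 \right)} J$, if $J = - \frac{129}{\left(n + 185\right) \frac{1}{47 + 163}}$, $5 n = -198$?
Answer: $\frac{1489950}{727} \approx 2049.4$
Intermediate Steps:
$n = - \frac{198}{5}$ ($n = \frac{1}{5} \left(-198\right) = - \frac{198}{5} \approx -39.6$)
$J = - \frac{135450}{727}$ ($J = - \frac{129}{\left(- \frac{198}{5} + 185\right) \frac{1}{47 + 163}} = - \frac{129}{\frac{727}{5} \cdot \frac{1}{210}} = - \frac{129}{\frac{727}{1050}} = \left(-129\right) \frac{1050}{727} = - \frac{135450}{727} \approx -186.31$)
$z{\left(9,-11 \right)} J = \left(-11\right) \left(- \frac{135450}{727}\right) = \frac{1489950}{727}$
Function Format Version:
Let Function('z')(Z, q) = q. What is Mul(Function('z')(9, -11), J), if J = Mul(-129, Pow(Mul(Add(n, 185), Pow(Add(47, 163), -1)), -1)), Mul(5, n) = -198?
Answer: Rational(1489950, 727) ≈ 2049.4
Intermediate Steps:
n = Rational(-198, 5) (n = Mul(Rational(1, 5), -198) = Rational(-198, 5) ≈ -39.600)
J = Rational(-135450, 727) (J = Mul(-129, Pow(Mul(Add(Rational(-198, 5), 185), Pow(Add(47, 163), -1)), -1)) = Mul(-129, Pow(Mul(Rational(727, 5), Pow(210, -1)), -1)) = Mul(-129, Pow(Mul(Rational(727, 5), Rational(1, 210)), -1)) = Mul(-129, Pow(Rational(727, 1050), -1)) = Mul(-129, Rational(1050, 727)) = Rational(-135450, 727) ≈ -186.31)
Mul(Function('z')(9, -11), J) = Mul(-11, Rational(-135450, 727)) = Rational(1489950, 727)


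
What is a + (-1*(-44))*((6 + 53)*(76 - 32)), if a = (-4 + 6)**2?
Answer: 114228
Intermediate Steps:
a = 4 (a = 2**2 = 4)
a + (-1*(-44))*((6 + 53)*(76 - 32)) = 4 + (-1*(-44))*((6 + 53)*(76 - 32)) = 4 + 44*(59*44) = 4 + 44*2596 = 4 + 114224 = 114228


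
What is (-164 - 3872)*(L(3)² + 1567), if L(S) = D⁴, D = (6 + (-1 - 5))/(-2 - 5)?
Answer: -6324412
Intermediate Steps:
D = 0 (D = (6 - 6)/(-7) = 0*(-⅐) = 0)
L(S) = 0 (L(S) = 0⁴ = 0)
(-164 - 3872)*(L(3)² + 1567) = (-164 - 3872)*(0² + 1567) = -4036*(0 + 1567) = -4036*1567 = -6324412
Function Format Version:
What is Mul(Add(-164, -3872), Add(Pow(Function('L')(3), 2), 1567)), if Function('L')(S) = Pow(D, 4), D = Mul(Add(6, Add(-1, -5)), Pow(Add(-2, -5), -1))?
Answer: -6324412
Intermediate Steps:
D = 0 (D = Mul(Add(6, -6), Pow(-7, -1)) = Mul(0, Rational(-1, 7)) = 0)
Function('L')(S) = 0 (Function('L')(S) = Pow(0, 4) = 0)
Mul(Add(-164, -3872), Add(Pow(Function('L')(3), 2), 1567)) = Mul(Add(-164, -3872), Add(Pow(0, 2), 1567)) = Mul(-4036, Add(0, 1567)) = Mul(-4036, 1567) = -6324412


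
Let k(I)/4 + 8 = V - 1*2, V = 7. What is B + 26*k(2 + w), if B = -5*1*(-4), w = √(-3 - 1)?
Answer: -292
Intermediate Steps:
w = 2*I (w = √(-4) = 2*I ≈ 2.0*I)
B = 20 (B = -5*(-4) = 20)
k(I) = -12 (k(I) = -32 + 4*(7 - 1*2) = -32 + 4*(7 - 2) = -32 + 4*5 = -32 + 20 = -12)
B + 26*k(2 + w) = 20 + 26*(-12) = 20 - 312 = -292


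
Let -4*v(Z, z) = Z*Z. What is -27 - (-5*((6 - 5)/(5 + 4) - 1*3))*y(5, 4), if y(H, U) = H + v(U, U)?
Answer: -373/9 ≈ -41.444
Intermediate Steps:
v(Z, z) = -Z²/4 (v(Z, z) = -Z*Z/4 = -Z²/4)
y(H, U) = H - U²/4
-27 - (-5*((6 - 5)/(5 + 4) - 1*3))*y(5, 4) = -27 - (-5*((6 - 5)/(5 + 4) - 1*3))*(5 - ¼*4²) = -27 - (-5*(1/9 - 3))*(5 - ¼*16) = -27 - (-5*(1*(⅑) - 3))*(5 - 4) = -27 - (-5*(⅑ - 3)) = -27 - (-5*(-26/9)) = -27 - 130/9 = -373/9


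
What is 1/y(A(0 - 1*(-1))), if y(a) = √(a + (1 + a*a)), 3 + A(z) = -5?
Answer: √57/57 ≈ 0.13245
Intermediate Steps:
A(z) = -8 (A(z) = -3 - 5 = -8)
y(a) = √(1 + a + a²) (y(a) = √(a + (1 + a²)) = √(1 + a + a²))
1/y(A(0 - 1*(-1))) = 1/(√(1 - 8 + (-8)²)) = 1/(√(1 - 8 + 64)) = 1/(√57) = √57/57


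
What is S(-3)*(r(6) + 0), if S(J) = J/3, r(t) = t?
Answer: -6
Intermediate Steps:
S(J) = J/3 (S(J) = J*(⅓) = J/3)
S(-3)*(r(6) + 0) = ((⅓)*(-3))*(6 + 0) = -1*6 = -6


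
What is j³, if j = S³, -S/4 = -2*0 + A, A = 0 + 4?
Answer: -68719476736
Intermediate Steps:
A = 4
S = -16 (S = -4*(-2*0 + 4) = -4*(0 + 4) = -4*4 = -16)
j = -4096 (j = (-16)³ = -4096)
j³ = (-4096)³ = -68719476736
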